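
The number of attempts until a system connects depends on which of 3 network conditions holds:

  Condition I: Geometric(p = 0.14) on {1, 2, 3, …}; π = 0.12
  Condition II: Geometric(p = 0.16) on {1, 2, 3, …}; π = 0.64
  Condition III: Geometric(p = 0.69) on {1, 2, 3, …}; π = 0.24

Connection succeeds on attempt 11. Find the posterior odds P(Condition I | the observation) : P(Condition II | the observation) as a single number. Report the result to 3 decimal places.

0.208

The posterior odds equal the prior odds times the likelihood ratio: (π_i/π_j)·(f_i(x)/f_j(x)).
Component likelihoods at x = 11:
  p_I = 0.14·(1−0.14)^10 = 0.14·0.221302 = 0.0309822
  p_II = 0.16·(1−0.16)^10 = 0.16·0.174901 = 0.0279842
  p_III = 0.69·(1−0.69)^10 = 0.69·8.19628e-06 = 5.65544e-06
Posterior odds = (π_I·p_I) / (π_II·p_II) = (0.12·0.0309822) / (0.64·0.0279842) = 0.00371787 / 0.0179099 ≈ 0.208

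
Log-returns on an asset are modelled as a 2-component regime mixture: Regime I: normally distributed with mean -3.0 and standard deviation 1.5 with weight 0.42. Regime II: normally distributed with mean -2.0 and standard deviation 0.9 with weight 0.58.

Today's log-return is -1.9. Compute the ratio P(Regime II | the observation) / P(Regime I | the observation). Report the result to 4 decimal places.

Since P(k|x) ∝ π_k f_k(x), the posterior odds are π_i f_i(x) / (π_j f_j(x)).
Evaluate each component's likelihood at the observed value:
  L_I = 0.203255
  L_II = 0.440541
Odds = (0.58/0.42) × (0.440541/0.203255) = 1.38095 × 2.16743 ≈ 2.9931

2.9931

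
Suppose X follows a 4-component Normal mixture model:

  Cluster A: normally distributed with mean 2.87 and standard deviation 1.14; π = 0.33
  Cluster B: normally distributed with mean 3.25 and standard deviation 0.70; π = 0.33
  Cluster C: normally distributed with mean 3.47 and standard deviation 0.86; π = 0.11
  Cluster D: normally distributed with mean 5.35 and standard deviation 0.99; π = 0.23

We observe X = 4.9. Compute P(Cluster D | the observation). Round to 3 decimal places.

By Bayes' theorem, P(k | x) = P(Z=k) f_k(x) / Σ_j P(Z=j) f_j(x).
Component likelihoods at x = 4.9:
  f_A = (1/(1.14·√(2π)))·exp(−(4.9−2.87)²/(2·1.14²)) = 0.349949·exp(-1.58545) = 0.0716891
  f_B = (1/(0.70·√(2π)))·exp(−(4.9−3.25)²/(2·0.70²)) = 0.569918·exp(-2.77806) = 0.0354254
  f_C = (1/(0.86·√(2π)))·exp(−(4.9−3.47)²/(2·0.86²)) = 0.463886·exp(-1.38244) = 0.11642
  f_D = (1/(0.99·√(2π)))·exp(−(4.9−5.35)²/(2·0.99²)) = 0.402972·exp(-0.10331) = 0.363421
Multiply by the mixture weights:
  P(Z=A)·f_A = 0.33 × 0.0716891 = 0.0236574
  P(Z=B)·f_B = 0.33 × 0.0354254 = 0.0116904
  P(Z=C)·f_C = 0.11 × 0.11642 = 0.0128062
  P(Z=D)·f_D = 0.23 × 0.363421 = 0.0835868
Evidence: 0.0236574 + 0.0116904 + 0.0128062 + 0.0835868 = 0.131741
So the posterior for Cluster D is 0.0835868 / 0.131741 ≈ 0.634.

0.634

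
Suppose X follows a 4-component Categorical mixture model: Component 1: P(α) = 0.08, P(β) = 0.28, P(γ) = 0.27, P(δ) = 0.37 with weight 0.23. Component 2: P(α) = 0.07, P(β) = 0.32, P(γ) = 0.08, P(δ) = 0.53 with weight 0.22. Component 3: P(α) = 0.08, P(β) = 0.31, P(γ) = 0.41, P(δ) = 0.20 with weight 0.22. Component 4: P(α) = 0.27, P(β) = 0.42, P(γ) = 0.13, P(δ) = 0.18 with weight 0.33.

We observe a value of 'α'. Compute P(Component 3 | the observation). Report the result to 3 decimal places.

0.125

Apply Bayes' rule: the posterior for each component is proportional to its prior times its likelihood at x.
Component likelihoods at x = 'α':
  L_1 = 0.08
  L_2 = 0.07
  L_3 = 0.08
  L_4 = 0.27
Weight by the priors:
  π_1·L_1 = 0.23 × 0.08 = 0.0184
  π_2·L_2 = 0.22 × 0.07 = 0.0154
  π_3·L_3 = 0.22 × 0.08 = 0.0176
  π_4·L_4 = 0.33 × 0.27 = 0.0891
Marginal: 0.0184 + 0.0154 + 0.0176 + 0.0891 = 0.1405
P(Component 3 | data) = 0.0176 / 0.1405 ≈ 0.125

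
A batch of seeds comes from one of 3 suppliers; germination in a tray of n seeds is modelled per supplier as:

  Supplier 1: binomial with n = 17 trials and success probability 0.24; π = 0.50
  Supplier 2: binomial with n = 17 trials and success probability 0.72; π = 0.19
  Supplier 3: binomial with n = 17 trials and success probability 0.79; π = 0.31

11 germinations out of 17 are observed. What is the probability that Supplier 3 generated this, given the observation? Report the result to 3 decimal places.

Apply Bayes' rule: the posterior for each component is proportional to its prior times its likelihood at x.
Component likelihoods at x = 11 germinations out of 17:
  p_1 = 0.000362899
  p_2 = 0.160763
  p_3 = 0.0793952
Multiply by the mixture weights:
  π_1·p_1 = 0.50 × 0.000362899 = 0.000181449
  π_2·p_2 = 0.19 × 0.160763 = 0.030545
  π_3·p_3 = 0.31 × 0.0793952 = 0.0246125
Evidence: 0.000181449 + 0.030545 + 0.0246125 = 0.0553389
Responsibility of Supplier 3: 0.0246125 / 0.0553389 ≈ 0.445

0.445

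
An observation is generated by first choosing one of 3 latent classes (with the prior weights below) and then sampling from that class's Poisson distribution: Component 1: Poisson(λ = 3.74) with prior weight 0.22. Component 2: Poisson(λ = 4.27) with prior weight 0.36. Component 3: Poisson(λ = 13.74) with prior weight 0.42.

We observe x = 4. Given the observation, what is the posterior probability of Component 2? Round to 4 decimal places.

P(component k | x) = π_k·f_k(x) / marginal(x), where marginal(x) = Σ_j π_j·f_j(x).
Poisson probabilities:
  L_1 = e^(−3.74)·3.74^4/4! = 0.193648
  L_2 = e^(−4.27)·4.27^4/4! = 0.19367
  L_3 = e^(−13.74)·13.74^4/4! = 0.00160151
Prior × likelihood for each component:
  π_1·L_1 = 0.22 × 0.193648 = 0.0426026
  π_2·L_2 = 0.36 × 0.19367 = 0.0697213
  π_3·L_3 = 0.42 × 0.00160151 = 0.000672634
Denominator: 0.0426026 + 0.0697213 + 0.000672634 = 0.112997
Responsibility of Component 2: 0.0697213 / 0.112997 ≈ 0.6170

0.6170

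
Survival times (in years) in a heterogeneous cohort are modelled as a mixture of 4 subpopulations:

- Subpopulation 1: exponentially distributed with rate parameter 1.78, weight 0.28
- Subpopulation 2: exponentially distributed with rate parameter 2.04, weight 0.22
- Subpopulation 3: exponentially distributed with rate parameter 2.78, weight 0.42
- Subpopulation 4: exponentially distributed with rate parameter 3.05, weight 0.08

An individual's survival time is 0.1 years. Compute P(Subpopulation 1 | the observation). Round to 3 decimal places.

0.226

The responsibility of component k is π_k f_k(x) divided by Σ_j π_j f_j(x).
Exponential densities:
  p_1 = 1.78·e^(−1.78·0.1) = 1.78·e^(−0.1780) = 1.48976
  p_2 = 2.04·e^(−2.04·0.1) = 2.04·e^(−0.2040) = 1.66354
  p_3 = 2.78·e^(−2.78·0.1) = 2.78·e^(−0.2780) = 2.10529
  p_4 = 3.05·e^(−3.05·0.1) = 3.05·e^(−0.3050) = 2.24823
Multiply by the mixture weights:
  π_1·p_1 = 0.28 × 1.48976 = 0.417132
  π_2·p_2 = 0.22 × 1.66354 = 0.36598
  π_3·p_3 = 0.42 × 2.10529 = 0.88422
  π_4·p_4 = 0.08 × 2.24823 = 0.179858
Sum: 0.417132 + 0.36598 + 0.88422 + 0.179858 = 1.84719
So the posterior for Subpopulation 1 is 0.417132 / 1.84719 ≈ 0.226.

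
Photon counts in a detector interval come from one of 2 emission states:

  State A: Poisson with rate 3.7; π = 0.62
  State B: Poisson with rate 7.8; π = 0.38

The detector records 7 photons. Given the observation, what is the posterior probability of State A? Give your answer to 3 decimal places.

Posterior ∝ prior × likelihood, so P(k | x) ∝ w_k f_k(x); normalise over all components.
Evaluate each component's likelihood at the observed value:
  p_A = e^(−3.7)·3.7^7/7! = 0.0465685
  p_B = e^(−7.8)·7.8^7/7! = 0.142802
Weight by the priors:
  w_A·p_A = 0.62 × 0.0465685 = 0.0288725
  w_B·p_B = 0.38 × 0.142802 = 0.0542648
Marginal: 0.0288725 + 0.0542648 = 0.0831373
So the posterior for State A is 0.0288725 / 0.0831373 ≈ 0.347.

0.347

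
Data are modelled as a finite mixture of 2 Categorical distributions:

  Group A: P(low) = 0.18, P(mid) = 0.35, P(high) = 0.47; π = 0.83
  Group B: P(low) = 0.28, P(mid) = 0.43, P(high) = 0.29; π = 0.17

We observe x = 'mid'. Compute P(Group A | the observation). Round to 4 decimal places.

0.7990

By Bayes' theorem, P(k | x) = w_k f_k(x) / Σ_j w_j f_j(x).
Categorical probabilities:
  L_A = P(mid | comp) = 0.35
  L_B = P(mid | comp) = 0.43
Unnormalised posteriors:
  w_A·L_A = 0.83 × 0.35 = 0.2905
  w_B·L_B = 0.17 × 0.43 = 0.0731
Normaliser: 0.2905 + 0.0731 = 0.3636
So the posterior for Group A is 0.2905 / 0.3636 ≈ 0.7990.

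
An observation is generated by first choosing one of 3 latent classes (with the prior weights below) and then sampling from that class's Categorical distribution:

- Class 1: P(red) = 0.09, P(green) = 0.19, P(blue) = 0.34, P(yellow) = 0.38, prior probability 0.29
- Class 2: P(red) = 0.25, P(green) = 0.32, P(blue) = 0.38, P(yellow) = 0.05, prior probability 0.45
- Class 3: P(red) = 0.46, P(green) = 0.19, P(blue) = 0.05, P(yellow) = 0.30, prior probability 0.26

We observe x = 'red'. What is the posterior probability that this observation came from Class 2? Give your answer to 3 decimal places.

0.436

Apply Bayes' rule: the posterior for each component is proportional to its prior times its likelihood at x.
Categorical probabilities:
  L_1 = P(red | comp) = 0.09
  L_2 = P(red | comp) = 0.25
  L_3 = P(red | comp) = 0.46
Prior × likelihood for each component:
  π_1·L_1 = 0.29 × 0.09 = 0.0261
  π_2·L_2 = 0.45 × 0.25 = 0.1125
  π_3·L_3 = 0.26 × 0.46 = 0.1196
Denominator: 0.0261 + 0.1125 + 0.1196 = 0.2582
Responsibility of Class 2: 0.1125 / 0.2582 ≈ 0.436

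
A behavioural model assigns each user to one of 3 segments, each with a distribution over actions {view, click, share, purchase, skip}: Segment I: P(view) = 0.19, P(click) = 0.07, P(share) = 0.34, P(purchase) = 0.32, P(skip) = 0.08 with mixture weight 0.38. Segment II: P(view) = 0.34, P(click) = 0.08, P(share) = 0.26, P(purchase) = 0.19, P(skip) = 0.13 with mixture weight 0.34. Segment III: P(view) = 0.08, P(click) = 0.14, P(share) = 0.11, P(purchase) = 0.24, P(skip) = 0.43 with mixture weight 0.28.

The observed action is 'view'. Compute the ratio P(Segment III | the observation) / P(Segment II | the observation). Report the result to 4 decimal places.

0.1938

Only the two components matter; the odds are (π_i f_i(x)) / (π_j f_j(x)).
Categorical probabilities:
  L_I = 0.19
  L_II = 0.34
  L_III = 0.08
Posterior odds = (π_III·L_III) / (π_II·L_II) = (0.28·0.08) / (0.34·0.34) = 0.0224 / 0.1156 ≈ 0.1938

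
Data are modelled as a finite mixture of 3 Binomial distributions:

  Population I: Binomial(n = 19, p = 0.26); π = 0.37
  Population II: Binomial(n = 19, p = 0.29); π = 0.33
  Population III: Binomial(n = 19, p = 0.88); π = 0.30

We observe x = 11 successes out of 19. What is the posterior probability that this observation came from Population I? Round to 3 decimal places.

By Bayes' theorem, P(k | x) = P(Z=k) f_k(x) / Σ_j P(Z=j) f_j(x).
Binomial probabilities:
  f_I = 0.00249447
  f_II = 0.00595474
  f_III = 0.000796485
Multiply by the mixture weights:
  P(Z=I)·f_I = 0.37 × 0.00249447 = 0.000922955
  P(Z=II)·f_II = 0.33 × 0.00595474 = 0.00196507
  P(Z=III)·f_III = 0.30 × 0.000796485 = 0.000238946
Denominator: 0.000922955 + 0.00196507 + 0.000238946 = 0.00312697
P(Population I | the observation) ≈ 0.295

0.295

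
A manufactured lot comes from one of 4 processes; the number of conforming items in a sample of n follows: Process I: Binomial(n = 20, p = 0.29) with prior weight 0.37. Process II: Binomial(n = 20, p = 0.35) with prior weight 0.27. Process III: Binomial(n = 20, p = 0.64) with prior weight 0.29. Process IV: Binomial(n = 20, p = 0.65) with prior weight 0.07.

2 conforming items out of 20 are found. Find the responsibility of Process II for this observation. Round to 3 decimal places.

The responsibility of component k is w_k f_k(x) divided by Σ_j w_j f_j(x).
Binomial probabilities:
  L_I = C(20,2)·0.29^2·0.71^18 = 190·0.0841·0.00210209 = 0.0335892
  L_II = C(20,2)·0.35^2·0.65^18 = 190·0.1225·0.000428983 = 0.00998459
  L_III = C(20,2)·0.64^2·0.36^18 = 190·0.4096·1.03144e-08 = 8.0271e-07
  L_IV = C(20,2)·0.65^2·0.35^18 = 190·0.4225·6.2119e-09 = 4.98661e-07
Unnormalised posteriors:
  w_I·L_I = 0.37 × 0.0335892 = 0.012428
  w_II·L_II = 0.27 × 0.00998459 = 0.00269584
  w_III·L_III = 0.29 × 8.0271e-07 = 2.32786e-07
  w_IV·L_IV = 0.07 × 4.98661e-07 = 3.49062e-08
Evidence: 0.012428 + 0.00269584 + 2.32786e-07 + 3.49062e-08 = 0.0151241
P(Process II | 2 conforming items out of 20) ≈ 0.178

0.178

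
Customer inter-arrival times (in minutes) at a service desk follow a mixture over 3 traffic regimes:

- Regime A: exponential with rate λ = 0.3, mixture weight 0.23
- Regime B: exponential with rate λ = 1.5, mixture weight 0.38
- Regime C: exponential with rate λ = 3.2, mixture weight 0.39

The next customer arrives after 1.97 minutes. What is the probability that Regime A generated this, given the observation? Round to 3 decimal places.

0.544

Posterior ∝ prior × likelihood, so P(k | x) ∝ P(Z=k) f_k(x); normalise over all components.
Evaluate each component's likelihood at the observed value:
  L_A = 0.3·e^(−0.3·1.97) = 0.3·e^(−0.5910) = 0.166132
  L_B = 1.5·e^(−1.5·1.97) = 1.5·e^(−2.9550) = 0.078118
  L_C = 3.2·e^(−3.2·1.97) = 3.2·e^(−6.3040) = 0.00585272
Weight by the priors:
  P(Z=A)·L_A = 0.23 × 0.166132 = 0.0382104
  P(Z=B)·L_B = 0.38 × 0.078118 = 0.0296848
  P(Z=C)·L_C = 0.39 × 0.00585272 = 0.00228256
Normaliser: 0.0382104 + 0.0296848 + 0.00228256 = 0.0701777
P(Regime A | the observation) ≈ 0.544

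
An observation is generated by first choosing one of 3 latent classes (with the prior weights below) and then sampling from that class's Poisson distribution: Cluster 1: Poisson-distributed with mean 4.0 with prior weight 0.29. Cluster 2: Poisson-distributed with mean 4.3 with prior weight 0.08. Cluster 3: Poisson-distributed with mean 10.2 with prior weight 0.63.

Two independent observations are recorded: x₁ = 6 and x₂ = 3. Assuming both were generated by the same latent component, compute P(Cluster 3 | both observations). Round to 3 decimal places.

The responsibility of component k is w_k f_k(x) divided by Σ_j w_j f_j(x).
Since both observations come from the same component, the likelihood for component k is f_k(x₁)·f_k(x₂).
  L_1 = [e^(−4.0)·4.0^6/6! = 0.104196] × [0.195367] = 0.0203564
  L_2 = [e^(−4.3)·4.3^6/6! = 0.119127] × [0.179799] = 0.021419
  L_3 = [e^(−10.2)·10.2^6/6! = 0.0581386] × [0.00657424] = 0.000382217
Unnormalised posteriors:
  w_1·L_1 = 0.29 × 0.0203564 = 0.00590335
  w_2·L_2 = 0.08 × 0.021419 = 0.00171352
  w_3·L_3 = 0.63 × 0.000382217 = 0.000240797
Evidence: 0.00590335 + 0.00171352 + 0.000240797 = 0.00785767
Responsibility of Cluster 3: 0.000240797 / 0.00785767 ≈ 0.031

0.031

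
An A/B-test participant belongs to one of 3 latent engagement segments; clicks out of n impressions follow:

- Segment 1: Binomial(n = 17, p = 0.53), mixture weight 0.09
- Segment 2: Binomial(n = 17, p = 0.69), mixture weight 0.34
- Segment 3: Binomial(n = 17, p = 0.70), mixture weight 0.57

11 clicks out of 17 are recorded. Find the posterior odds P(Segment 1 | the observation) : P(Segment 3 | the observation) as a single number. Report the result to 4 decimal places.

0.1094

Only the two components matter; the odds are (P(Z=i) f_i(x)) / (P(Z=j) f_j(x)).
Binomial probabilities:
  f_1 = C(17,11)·0.53^11·0.47^6 = 12376·0.000926904·0.0107792 = 0.123652
  f_2 = C(17,11)·0.69^11·0.31^6 = 12376·0.0168787·0.000887504 = 0.185392
  f_3 = C(17,11)·0.70^11·0.30^6 = 12376·0.0197733·0.000729 = 0.178396
Posterior odds = (P(Z=1)·f_1) / (P(Z=3)·f_3) = (0.09·0.123652) / (0.57·0.178396) = 0.0111287 / 0.101686 ≈ 0.1094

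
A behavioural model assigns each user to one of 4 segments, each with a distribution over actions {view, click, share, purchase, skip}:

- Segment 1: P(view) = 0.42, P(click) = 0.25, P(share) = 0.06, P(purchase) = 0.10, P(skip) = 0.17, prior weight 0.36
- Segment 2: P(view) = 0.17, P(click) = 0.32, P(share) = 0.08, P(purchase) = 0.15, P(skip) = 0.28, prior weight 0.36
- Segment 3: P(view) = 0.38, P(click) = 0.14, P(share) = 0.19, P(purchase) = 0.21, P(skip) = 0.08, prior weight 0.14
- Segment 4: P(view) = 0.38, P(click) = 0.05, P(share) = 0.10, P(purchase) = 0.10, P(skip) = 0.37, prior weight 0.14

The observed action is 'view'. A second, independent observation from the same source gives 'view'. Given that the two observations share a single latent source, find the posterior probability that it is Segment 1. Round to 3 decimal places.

0.555

Apply Bayes' rule: the posterior for each component is proportional to its prior times its likelihood at x.
Since both observations come from the same component, the likelihood for component k is f_k(x₁)·f_k(x₂).
  L_1 = [P(view | comp) = 0.42] × [0.42] = 0.1764
  L_2 = [P(view | comp) = 0.17] × [0.17] = 0.0289
  L_3 = [P(view | comp) = 0.38] × [0.38] = 0.1444
  L_4 = [P(view | comp) = 0.38] × [0.38] = 0.1444
Multiply by the mixture weights:
  w_1·L_1 = 0.36 × 0.1764 = 0.063504
  w_2·L_2 = 0.36 × 0.0289 = 0.010404
  w_3·L_3 = 0.14 × 0.1444 = 0.020216
  w_4·L_4 = 0.14 × 0.1444 = 0.020216
Denominator: 0.063504 + 0.010404 + 0.020216 + 0.020216 = 0.11434
Responsibility of Segment 1: 0.063504 / 0.11434 ≈ 0.555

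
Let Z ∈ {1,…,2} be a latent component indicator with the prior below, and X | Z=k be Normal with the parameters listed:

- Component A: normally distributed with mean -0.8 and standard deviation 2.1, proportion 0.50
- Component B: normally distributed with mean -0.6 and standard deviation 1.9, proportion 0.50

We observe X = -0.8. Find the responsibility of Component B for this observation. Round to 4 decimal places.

0.5236

P(component k | x) = π_k·f_k(x) / marginal(x), where marginal(x) = Σ_j π_j·f_j(x).
Normal densities:
  p_A = 0.189973
  p_B = 0.20881
Weight by the priors:
  π_A·p_A = 0.50 × 0.189973 = 0.0949863
  π_B·p_B = 0.50 × 0.20881 = 0.104405
Evidence: 0.0949863 + 0.104405 = 0.199391
So the posterior for Component B is 0.104405 / 0.199391 ≈ 0.5236.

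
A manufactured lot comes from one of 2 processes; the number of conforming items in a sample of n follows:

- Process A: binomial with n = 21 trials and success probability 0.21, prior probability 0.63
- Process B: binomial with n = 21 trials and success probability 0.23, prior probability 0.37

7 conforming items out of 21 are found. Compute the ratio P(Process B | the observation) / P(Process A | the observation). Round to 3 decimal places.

Only the two components matter; the odds are (π_i f_i(x)) / (π_j f_j(x)).
Binomial probabilities:
  L_A = C(21,7)·0.21^7·0.79^14 = 116280·1.80109e-05·0.036879 = 0.0772359
  L_B = C(21,7)·0.23^7·0.77^14 = 116280·3.40483e-05·0.0257555 = 0.101969
Odds = (0.37/0.63) × (0.101969/0.0772359) = 0.587302 × 1.32023 ≈ 0.775

0.775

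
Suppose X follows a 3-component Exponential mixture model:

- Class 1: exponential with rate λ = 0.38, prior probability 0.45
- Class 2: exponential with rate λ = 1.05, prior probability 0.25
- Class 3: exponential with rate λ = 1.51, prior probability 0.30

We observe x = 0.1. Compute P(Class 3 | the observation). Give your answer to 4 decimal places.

0.4928

Posterior ∝ prior × likelihood, so P(k | x) ∝ π_k f_k(x); normalise over all components.
Component likelihoods at x = 0.1:
  f_1 = 0.38·e^(−0.38·0.1) = 0.38·e^(−0.0380) = 0.365831
  f_2 = 1.05·e^(−1.05·0.1) = 1.05·e^(−0.1050) = 0.945341
  f_3 = 1.51·e^(−1.51·0.1) = 1.51·e^(−0.1510) = 1.29837
Unnormalised posteriors:
  π_1·f_1 = 0.45 × 0.365831 = 0.164624
  π_2·f_2 = 0.25 × 0.945341 = 0.236335
  π_3·f_3 = 0.30 × 1.29837 = 0.389511
Normaliser: 0.164624 + 0.236335 + 0.389511 = 0.79047
P(Class 3 | x) ≈ 0.4928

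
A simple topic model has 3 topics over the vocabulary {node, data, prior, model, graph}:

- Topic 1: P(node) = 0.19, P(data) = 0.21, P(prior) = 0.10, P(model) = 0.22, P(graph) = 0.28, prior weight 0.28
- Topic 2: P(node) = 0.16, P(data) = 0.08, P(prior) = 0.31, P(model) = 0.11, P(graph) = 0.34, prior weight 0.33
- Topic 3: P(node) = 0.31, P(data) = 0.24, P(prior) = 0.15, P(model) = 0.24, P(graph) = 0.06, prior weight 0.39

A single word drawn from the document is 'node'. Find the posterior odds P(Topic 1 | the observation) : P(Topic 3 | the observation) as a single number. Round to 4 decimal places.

The posterior odds equal the prior odds times the likelihood ratio: (w_i/w_j)·(f_i(x)/f_j(x)).
Categorical probabilities:
  L_1 = 0.19
  L_2 = 0.16
  L_3 = 0.31
Odds = (0.28/0.39) × (0.19/0.31) = 0.717949 × 0.612903 ≈ 0.4400

0.4400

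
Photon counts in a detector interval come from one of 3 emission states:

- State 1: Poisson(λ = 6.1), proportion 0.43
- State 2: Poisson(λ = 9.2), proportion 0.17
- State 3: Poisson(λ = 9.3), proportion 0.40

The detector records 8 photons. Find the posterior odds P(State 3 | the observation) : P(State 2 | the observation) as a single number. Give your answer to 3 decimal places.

Posterior odds = (w_i f_i(x)) / (w_j f_j(x)); the normalising sum cancels.
Component likelihoods at x = 8 photons:
  p_1 = 0.10664
  p_2 = 0.128609
  p_3 = 0.126883
Odds = (0.40/0.17) × (0.126883/0.128609) = 2.35294 × 0.986578 ≈ 2.321

2.321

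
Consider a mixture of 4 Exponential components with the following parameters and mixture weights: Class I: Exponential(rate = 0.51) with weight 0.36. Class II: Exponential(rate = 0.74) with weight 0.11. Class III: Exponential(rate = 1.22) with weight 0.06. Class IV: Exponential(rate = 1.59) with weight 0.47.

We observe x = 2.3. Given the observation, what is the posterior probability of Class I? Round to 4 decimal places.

0.5957

By Bayes' theorem, P(k | x) = P(Z=k) f_k(x) / Σ_j P(Z=j) f_j(x).
Exponential densities:
  f_I = 0.51·e^(−0.51·2.3) = 0.51·e^(−1.1730) = 0.157813
  f_II = 0.74·e^(−0.74·2.3) = 0.74·e^(−1.7020) = 0.134916
  f_III = 1.22·e^(−1.22·2.3) = 1.22·e^(−2.8060) = 0.0737445
  f_IV = 1.59·e^(−1.59·2.3) = 1.59·e^(−3.6570) = 0.0410376
Multiply by the mixture weights:
  P(Z=I)·f_I = 0.36 × 0.157813 = 0.0568127
  P(Z=II)·f_II = 0.11 × 0.134916 = 0.0148407
  P(Z=III)·f_III = 0.06 × 0.0737445 = 0.00442467
  P(Z=IV)·f_IV = 0.47 × 0.0410376 = 0.0192877
Marginal: 0.0568127 + 0.0148407 + 0.00442467 + 0.0192877 = 0.0953658
P(Class I | data) = 0.0568127 / 0.0953658 ≈ 0.5957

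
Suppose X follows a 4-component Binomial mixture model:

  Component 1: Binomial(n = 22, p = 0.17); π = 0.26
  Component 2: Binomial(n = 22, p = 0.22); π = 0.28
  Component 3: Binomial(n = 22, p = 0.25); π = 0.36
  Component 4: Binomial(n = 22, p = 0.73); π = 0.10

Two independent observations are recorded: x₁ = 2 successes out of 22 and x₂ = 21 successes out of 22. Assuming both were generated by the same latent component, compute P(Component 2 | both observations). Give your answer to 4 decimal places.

By Bayes' theorem, P(k | x) = π_k f_k(x) / Σ_j π_j f_j(x).
Since both observations come from the same component, the likelihood for component k is f_k(x₁)·f_k(x₂).
  f_1 = [C(22,2)·0.17^2·0.83^20 = 231·0.0289·0.0240748 = 0.160721] × [1.26162e-15] = 2.02768e-16
  f_2 = [C(22,2)·0.22^2·0.78^20 = 231·0.0484·0.00694852 = 0.0776872] × [2.66314e-13] = 2.06892e-14
  f_3 = [C(22,2)·0.25^2·0.75^20 = 231·0.0625·0.00317121 = 0.0457844] × [3.75167e-12] = 1.71768e-13
  f_4 = [C(22,2)·0.73^2·0.27^20 = 231·0.5329·4.23912e-12 = 5.21835e-10] × [0.00800878] = 4.17926e-12
Unnormalised posteriors:
  π_1·f_1 = 0.26 × 2.02768e-16 = 5.27197e-17
  π_2·f_2 = 0.28 × 2.06892e-14 = 5.79297e-15
  π_3·f_3 = 0.36 × 1.71768e-13 = 6.18364e-14
  π_4·f_4 = 0.10 × 4.17926e-12 = 4.17926e-13
Marginal: 5.27197e-17 + 5.79297e-15 + 6.18364e-14 + 4.17926e-13 = 4.85608e-13
P(Component 2 | x) = 5.79297e-15 / 4.85608e-13 ≈ 0.0119

0.0119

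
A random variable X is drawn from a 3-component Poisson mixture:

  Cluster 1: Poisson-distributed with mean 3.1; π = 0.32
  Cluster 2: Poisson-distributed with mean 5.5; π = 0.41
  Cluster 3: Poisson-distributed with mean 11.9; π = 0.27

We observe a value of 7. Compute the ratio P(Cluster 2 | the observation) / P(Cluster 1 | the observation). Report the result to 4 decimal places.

6.4318

Only the two components matter; the odds are (P(Z=i) f_i(x)) / (P(Z=j) f_j(x)).
Poisson probabilities:
  L_1 = e^(−3.1)·3.1^7/7! = 0.0245917
  L_2 = e^(−5.5)·5.5^7/7! = 0.123449
  L_3 = e^(−11.9)·11.9^7/7! = 0.0455296
Posterior odds = (P(Z=2)·L_2) / (P(Z=1)·L_1) = (0.41·0.123449) / (0.32·0.0245917) = 0.0506142 / 0.00786934 ≈ 6.4318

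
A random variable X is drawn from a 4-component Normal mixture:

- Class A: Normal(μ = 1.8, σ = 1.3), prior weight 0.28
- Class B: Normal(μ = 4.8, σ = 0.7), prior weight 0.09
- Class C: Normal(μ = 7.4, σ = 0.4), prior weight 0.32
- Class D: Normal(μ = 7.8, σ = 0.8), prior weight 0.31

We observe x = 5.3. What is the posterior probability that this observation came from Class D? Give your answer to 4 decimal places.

0.0271

Apply Bayes' rule: the posterior for each component is proportional to its prior times its likelihood at x.
Evaluate each component's likelihood at the observed value:
  f_A = (1/(1.3·√(2π)))·exp(−(5.3−1.8)²/(2·1.3²)) = 0.306879·exp(-3.62426) = 0.00818409
  f_B = (1/(0.7·√(2π)))·exp(−(5.3−4.8)²/(2·0.7²)) = 0.569918·exp(-0.25510) = 0.441593
  f_C = (1/(0.4·√(2π)))·exp(−(5.3−7.4)²/(2·0.4²)) = 0.997356·exp(-13.78125) = 1.03212e-06
  f_D = (1/(0.8·√(2π)))·exp(−(5.3−7.8)²/(2·0.8²)) = 0.498678·exp(-4.88281) = 0.00377782
Multiply by the mixture weights:
  P(Z=A)·f_A = 0.28 × 0.00818409 = 0.00229155
  P(Z=B)·f_B = 0.09 × 0.441593 = 0.0397434
  P(Z=C)·f_C = 0.32 × 1.03212e-06 = 3.30278e-07
  P(Z=D)·f_D = 0.31 × 0.00377782 = 0.00117112
Evidence: 0.00229155 + 0.0397434 + 3.30278e-07 + 0.00117112 = 0.0432064
So the posterior for Class D is 0.00117112 / 0.0432064 ≈ 0.0271.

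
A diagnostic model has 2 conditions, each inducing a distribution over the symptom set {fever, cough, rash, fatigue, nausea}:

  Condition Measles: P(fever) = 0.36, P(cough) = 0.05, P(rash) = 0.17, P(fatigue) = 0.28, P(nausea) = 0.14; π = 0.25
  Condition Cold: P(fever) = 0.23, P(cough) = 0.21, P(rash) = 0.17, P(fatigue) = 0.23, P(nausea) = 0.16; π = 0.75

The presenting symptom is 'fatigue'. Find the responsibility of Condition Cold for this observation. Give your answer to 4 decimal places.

0.7113

Posterior ∝ prior × likelihood, so P(k | x) ∝ π_k f_k(x); normalise over all components.
Categorical probabilities:
  f_Measles = 0.28
  f_Cold = 0.23
Unnormalised posteriors:
  π_Measles·f_Measles = 0.25 × 0.28 = 0.07
  π_Cold·f_Cold = 0.75 × 0.23 = 0.1725
Evidence: 0.07 + 0.1725 = 0.2425
P(Condition Cold | x) = 0.1725 / 0.2425 ≈ 0.7113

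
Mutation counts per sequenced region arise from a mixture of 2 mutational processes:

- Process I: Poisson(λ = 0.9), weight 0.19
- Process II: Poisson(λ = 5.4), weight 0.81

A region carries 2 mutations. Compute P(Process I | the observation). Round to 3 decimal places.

0.370

Apply Bayes' rule: the posterior for each component is proportional to its prior times its likelihood at x.
Evaluate each component's likelihood at the observed value:
  p_I = 0.164661
  p_II = 0.0658518
Unnormalised posteriors:
  π_I·p_I = 0.19 × 0.164661 = 0.0312855
  π_II·p_II = 0.81 × 0.0658518 = 0.0533399
Normaliser: 0.0312855 + 0.0533399 = 0.0846255
Responsibility of Process I: 0.0312855 / 0.0846255 ≈ 0.370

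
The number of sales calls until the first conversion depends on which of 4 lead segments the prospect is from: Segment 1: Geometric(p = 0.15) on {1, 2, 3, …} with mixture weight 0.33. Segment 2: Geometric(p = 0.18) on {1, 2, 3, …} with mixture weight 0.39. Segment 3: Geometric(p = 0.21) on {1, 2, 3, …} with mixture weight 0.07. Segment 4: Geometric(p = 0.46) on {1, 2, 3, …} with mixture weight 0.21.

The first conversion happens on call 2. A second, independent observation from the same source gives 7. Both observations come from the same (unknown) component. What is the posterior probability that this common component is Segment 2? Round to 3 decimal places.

0.469

The responsibility of component k is π_k f_k(x) divided by Σ_j π_j f_j(x).
Since both observations come from the same component, the likelihood for component k is f_k(x₁)·f_k(x₂).
  p_1 = [0.15·(1−0.15)^1 = 0.15·0.85 = 0.1275] × [0.0565724] = 0.00721298
  p_2 = [0.18·(1−0.18)^1 = 0.18·0.82 = 0.1476] × [0.0547212] = 0.00807685
  p_3 = [0.21·(1−0.21)^1 = 0.21·0.79 = 0.1659] × [0.0510484] = 0.00846892
  p_4 = [0.46·(1−0.46)^1 = 0.46·0.54 = 0.2484] × [0.0114057] = 0.00283317
Unnormalised posteriors:
  π_1·p_1 = 0.33 × 0.00721298 = 0.00238028
  π_2·p_2 = 0.39 × 0.00807685 = 0.00314997
  π_3·p_3 = 0.07 × 0.00846892 = 0.000592825
  π_4·p_4 = 0.21 × 0.00283317 = 0.000594965
Marginal: 0.00238028 + 0.00314997 + 0.000592825 + 0.000594965 = 0.00671805
P(Segment 2 | x) ≈ 0.469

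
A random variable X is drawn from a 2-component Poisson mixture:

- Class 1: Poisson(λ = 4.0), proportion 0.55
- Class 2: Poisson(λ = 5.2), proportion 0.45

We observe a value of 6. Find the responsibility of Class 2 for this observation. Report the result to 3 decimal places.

By Bayes' theorem, P(k | x) = w_k f_k(x) / Σ_j w_j f_j(x).
Component likelihoods at x = 6:
  p_1 = e^(−4.0)·4.0^6/6! = 0.104196
  p_2 = e^(−5.2)·5.2^6/6! = 0.15148
Prior × likelihood for each component:
  w_1·p_1 = 0.55 × 0.104196 = 0.0573076
  w_2·p_2 = 0.45 × 0.15148 = 0.0681662
Marginal: 0.0573076 + 0.0681662 = 0.125474
Responsibility of Class 2: 0.0681662 / 0.125474 ≈ 0.543

0.543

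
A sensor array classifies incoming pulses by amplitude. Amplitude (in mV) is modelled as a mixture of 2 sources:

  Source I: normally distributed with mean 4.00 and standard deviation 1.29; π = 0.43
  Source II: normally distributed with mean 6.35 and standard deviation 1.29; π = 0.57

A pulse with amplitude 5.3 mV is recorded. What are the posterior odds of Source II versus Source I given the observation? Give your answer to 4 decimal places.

1.5815

Since P(k|x) ∝ π_k f_k(x), the posterior odds are π_i f_i(x) / (π_j f_j(x)).
Normal densities:
  p_I = 0.18612
  p_II = 0.222053
0.12657 / 0.0800317 ≈ 1.5815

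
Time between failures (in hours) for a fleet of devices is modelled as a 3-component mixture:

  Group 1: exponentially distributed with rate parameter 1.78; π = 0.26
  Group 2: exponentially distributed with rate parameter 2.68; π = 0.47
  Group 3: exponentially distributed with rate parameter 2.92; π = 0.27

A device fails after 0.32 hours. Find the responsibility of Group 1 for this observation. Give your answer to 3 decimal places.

The responsibility of component k is w_k f_k(x) divided by Σ_j w_j f_j(x).
Exponential densities:
  p_1 = 1.00704
  p_2 = 1.1368
  p_3 = 1.14704
Weight by the priors:
  w_1·p_1 = 0.26 × 1.00704 = 0.26183
  w_2·p_2 = 0.47 × 1.1368 = 0.534296
  w_3·p_3 = 0.27 × 1.14704 = 0.3097
Denominator: 0.26183 + 0.534296 + 0.3097 = 1.10583
So the posterior for Group 1 is 0.26183 / 1.10583 ≈ 0.237.

0.237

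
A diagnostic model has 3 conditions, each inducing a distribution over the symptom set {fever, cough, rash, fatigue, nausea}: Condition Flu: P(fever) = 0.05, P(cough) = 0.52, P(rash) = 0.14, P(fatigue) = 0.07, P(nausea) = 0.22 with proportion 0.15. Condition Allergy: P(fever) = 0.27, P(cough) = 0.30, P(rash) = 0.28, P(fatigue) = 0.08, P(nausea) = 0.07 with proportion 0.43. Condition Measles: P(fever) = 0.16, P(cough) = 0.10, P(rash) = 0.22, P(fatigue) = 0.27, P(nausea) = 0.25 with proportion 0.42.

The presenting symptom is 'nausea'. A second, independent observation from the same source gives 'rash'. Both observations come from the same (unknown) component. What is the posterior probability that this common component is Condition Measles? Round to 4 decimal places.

0.6390

Posterior ∝ prior × likelihood, so P(k | x) ∝ w_k f_k(x); normalise over all components.
Since both observations come from the same component, the likelihood for component k is f_k(x₁)·f_k(x₂).
  f_Flu = [P(nausea | comp) = 0.22] × [0.14] = 0.0308
  f_Allergy = [P(nausea | comp) = 0.07] × [0.28] = 0.0196
  f_Measles = [P(nausea | comp) = 0.25] × [0.22] = 0.055
Unnormalised posteriors:
  w_Flu·f_Flu = 0.15 × 0.0308 = 0.00462
  w_Allergy·f_Allergy = 0.43 × 0.0196 = 0.008428
  w_Measles·f_Measles = 0.42 × 0.055 = 0.0231
Evidence: 0.00462 + 0.008428 + 0.0231 = 0.036148
P(Condition Measles | data) ≈ 0.6390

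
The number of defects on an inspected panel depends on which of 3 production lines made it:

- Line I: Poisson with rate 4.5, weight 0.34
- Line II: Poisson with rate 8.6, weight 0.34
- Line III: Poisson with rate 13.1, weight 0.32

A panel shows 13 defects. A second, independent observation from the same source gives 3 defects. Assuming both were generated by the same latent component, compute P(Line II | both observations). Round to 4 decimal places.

0.8247

Apply Bayes' rule: the posterior for each component is proportional to its prior times its likelihood at x.
Since both observations come from the same component, the likelihood for component k is f_k(x₁)·f_k(x₂).
  p_I = [e^(−4.5)·4.5^13/13! = 0.00055355] × [0.168718] = 9.33939e-05
  p_II = [e^(−8.6)·8.6^13/13! = 0.0416166] × [0.0195169] = 0.000812229
  p_III = [e^(−13.1)·13.1^13/13! = 0.109898] × [0.000766311] = 8.42158e-05
Multiply by the mixture weights:
  P(Z=I)·p_I = 0.34 × 9.33939e-05 = 3.17539e-05
  P(Z=II)·p_II = 0.34 × 0.000812229 = 0.000276158
  P(Z=III)·p_III = 0.32 × 8.42158e-05 = 2.69491e-05
Denominator: 3.17539e-05 + 0.000276158 + 2.69491e-05 = 0.000334861
So the posterior for Line II is 0.000276158 / 0.000334861 ≈ 0.8247.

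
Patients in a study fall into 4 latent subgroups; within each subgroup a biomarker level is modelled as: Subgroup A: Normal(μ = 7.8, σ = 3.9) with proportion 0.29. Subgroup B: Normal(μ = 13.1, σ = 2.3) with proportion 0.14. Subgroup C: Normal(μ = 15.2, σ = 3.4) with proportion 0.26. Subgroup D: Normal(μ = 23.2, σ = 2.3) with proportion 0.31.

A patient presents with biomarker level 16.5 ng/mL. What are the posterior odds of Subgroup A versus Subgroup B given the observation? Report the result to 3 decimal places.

0.303

The posterior odds equal the prior odds times the likelihood ratio: (π_i/π_j)·(f_i(x)/f_j(x)).
Normal densities:
  L_A = (1/(3.9·√(2π)))·exp(−(16.5−7.8)²/(2·3.9²)) = 0.102293·exp(-2.48817) = 0.00849667
  L_B = (1/(2.3·√(2π)))·exp(−(16.5−13.1)²/(2·2.3²)) = 0.173453·exp(-1.09263) = 0.0581648
  L_C = (1/(3.4·√(2π)))·exp(−(16.5−15.2)²/(2·3.4²)) = 0.117336·exp(-0.07310) = 0.109065
  L_D = (1/(2.3·√(2π)))·exp(−(16.5−23.2)²/(2·2.3²)) = 0.173453·exp(-4.24291) = 0.00249178
Odds = (0.29/0.14) × (0.00849667/0.0581648) = 2.07143 × 0.146079 ≈ 0.303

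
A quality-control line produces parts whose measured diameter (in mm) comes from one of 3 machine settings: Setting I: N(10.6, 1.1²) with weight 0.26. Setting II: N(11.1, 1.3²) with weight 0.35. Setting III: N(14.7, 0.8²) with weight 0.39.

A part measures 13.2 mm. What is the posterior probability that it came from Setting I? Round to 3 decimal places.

The responsibility of component k is π_k f_k(x) divided by Σ_j π_j f_j(x).
Component likelihoods at x = 13.2 mm:
  p_I = 0.0222006
  p_II = 0.0832392
  p_III = 0.0859828
Unnormalised posteriors:
  π_I·p_I = 0.26 × 0.0222006 = 0.00577215
  π_II·p_II = 0.35 × 0.0832392 = 0.0291337
  π_III·p_III = 0.39 × 0.0859828 = 0.0335333
Normaliser: 0.00577215 + 0.0291337 + 0.0335333 = 0.0684392
P(Setting I | data) ≈ 0.084

0.084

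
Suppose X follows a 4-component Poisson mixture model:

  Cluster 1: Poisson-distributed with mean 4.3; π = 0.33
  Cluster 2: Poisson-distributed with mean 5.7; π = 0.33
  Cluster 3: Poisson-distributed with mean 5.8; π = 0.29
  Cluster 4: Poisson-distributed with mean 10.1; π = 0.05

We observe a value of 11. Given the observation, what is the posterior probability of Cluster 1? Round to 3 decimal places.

0.058

Apply Bayes' rule: the posterior for each component is proportional to its prior times its likelihood at x.
Poisson probabilities:
  p_1 = e^(−4.3)·4.3^11/11! = 0.00315886
  p_2 = e^(−5.7)·5.7^11/11! = 0.0172977
  p_3 = e^(−5.8)·5.8^11/11! = 0.0189515
  p_4 = e^(−10.1)·10.1^11/11! = 0.114817
Multiply by the mixture weights:
  π_1·p_1 = 0.33 × 0.00315886 = 0.00104243
  π_2·p_2 = 0.33 × 0.0172977 = 0.00570825
  π_3·p_3 = 0.29 × 0.0189515 = 0.00549594
  π_4·p_4 = 0.05 × 0.114817 = 0.00574084
Sum: 0.00104243 + 0.00570825 + 0.00549594 + 0.00574084 = 0.0179875
Responsibility of Cluster 1: 0.00104243 / 0.0179875 ≈ 0.058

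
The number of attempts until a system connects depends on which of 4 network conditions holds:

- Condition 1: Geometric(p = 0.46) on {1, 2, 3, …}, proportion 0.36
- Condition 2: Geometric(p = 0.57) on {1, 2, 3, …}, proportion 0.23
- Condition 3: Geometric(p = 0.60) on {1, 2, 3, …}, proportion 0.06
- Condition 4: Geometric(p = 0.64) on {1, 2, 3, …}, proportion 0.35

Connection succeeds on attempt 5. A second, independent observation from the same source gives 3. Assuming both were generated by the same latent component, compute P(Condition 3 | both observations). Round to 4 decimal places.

0.0320

Apply Bayes' rule: the posterior for each component is proportional to its prior times its likelihood at x.
Since both observations come from the same component, the likelihood for component k is f_k(x₁)·f_k(x₂).
  L_1 = [0.46·(1−0.46)^4 = 0.46·0.0850306 = 0.0391141] × [0.134136] = 0.0052466
  L_2 = [0.57·(1−0.57)^4 = 0.57·0.034188 = 0.0194872] × [0.105393] = 0.00205381
  L_3 = [0.60·(1−0.60)^4 = 0.60·0.0256 = 0.01536] × [0.096] = 0.00147456
  L_4 = [0.64·(1−0.64)^4 = 0.64·0.0167962 = 0.0107495] × [0.082944] = 0.00089161
Multiply by the mixture weights:
  π_1·L_1 = 0.36 × 0.0052466 = 0.00188878
  π_2·L_2 = 0.23 × 0.00205381 = 0.000472376
  π_3·L_3 = 0.06 × 0.00147456 = 8.84736e-05
  π_4·L_4 = 0.35 × 0.00089161 = 0.000312064
Normaliser: 0.00188878 + 0.000472376 + 8.84736e-05 + 0.000312064 = 0.00276169
P(Condition 3 | x) ≈ 0.0320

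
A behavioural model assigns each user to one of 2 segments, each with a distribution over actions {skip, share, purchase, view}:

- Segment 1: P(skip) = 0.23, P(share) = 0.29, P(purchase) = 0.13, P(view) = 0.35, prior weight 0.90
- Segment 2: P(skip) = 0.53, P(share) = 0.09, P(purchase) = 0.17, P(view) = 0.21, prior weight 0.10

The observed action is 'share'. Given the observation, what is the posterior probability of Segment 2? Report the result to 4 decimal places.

Apply Bayes' rule: the posterior for each component is proportional to its prior times its likelihood at x.
Categorical probabilities:
  f_1 = 0.29
  f_2 = 0.09
Unnormalised posteriors:
  π_1·f_1 = 0.90 × 0.29 = 0.261
  π_2·f_2 = 0.10 × 0.09 = 0.009
Evidence: 0.261 + 0.009 = 0.27
Responsibility of Segment 2: 0.009 / 0.27 ≈ 0.0333

0.0333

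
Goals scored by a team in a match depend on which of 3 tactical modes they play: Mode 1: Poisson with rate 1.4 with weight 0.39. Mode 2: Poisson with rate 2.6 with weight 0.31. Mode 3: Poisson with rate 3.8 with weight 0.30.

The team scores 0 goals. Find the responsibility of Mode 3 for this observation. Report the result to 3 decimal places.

P(component k | x) = P(Z=k)·f_k(x) / marginal(x), where marginal(x) = Σ_j P(Z=j)·f_j(x).
Component likelihoods at x = 0 goals:
  L_1 = 0.246597
  L_2 = 0.0742736
  L_3 = 0.0223708
Prior × likelihood for each component:
  P(Z=1)·L_1 = 0.39 × 0.246597 = 0.0961728
  P(Z=2)·L_2 = 0.31 × 0.0742736 = 0.0230248
  P(Z=3)·L_3 = 0.30 × 0.0223708 = 0.00671123
Evidence: 0.0961728 + 0.0230248 + 0.00671123 = 0.125909
So the posterior for Mode 3 is 0.00671123 / 0.125909 ≈ 0.053.

0.053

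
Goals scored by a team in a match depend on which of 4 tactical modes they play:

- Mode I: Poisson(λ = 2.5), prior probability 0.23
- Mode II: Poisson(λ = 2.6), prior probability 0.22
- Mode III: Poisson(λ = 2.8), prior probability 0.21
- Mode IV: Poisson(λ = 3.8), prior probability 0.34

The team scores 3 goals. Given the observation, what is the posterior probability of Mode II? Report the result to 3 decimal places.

The responsibility of component k is P(Z=k) f_k(x) divided by Σ_j P(Z=j) f_j(x).
Component likelihoods at x = 3 goals:
  p_I = 0.213763
  p_II = 0.217572
  p_III = 0.222484
  p_IV = 0.204588
Unnormalised posteriors:
  P(Z=I)·p_I = 0.23 × 0.213763 = 0.0491655
  P(Z=II)·p_II = 0.22 × 0.217572 = 0.0478659
  P(Z=III)·p_III = 0.21 × 0.222484 = 0.0467216
  P(Z=IV)·p_IV = 0.34 × 0.204588 = 0.06956
Sum: 0.0491655 + 0.0478659 + 0.0467216 + 0.06956 = 0.213313
P(Mode II | the observation) ≈ 0.224

0.224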